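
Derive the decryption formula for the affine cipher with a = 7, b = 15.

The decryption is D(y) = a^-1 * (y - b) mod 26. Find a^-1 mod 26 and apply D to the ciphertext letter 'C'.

Step 1: Find a^-1, the modular inverse of 7 mod 26.
Step 2: We need 7 * a^-1 = 1 (mod 26).
Step 3: 7 * 15 = 105 = 4 * 26 + 1, so a^-1 = 15.
Step 4: D(y) = 15(y - 15) mod 26.
Step 5: Apply to 'C' (y = 2): D(2) = 15 * (2 - 15) mod 26 = 15 * -13 mod 26 = 13 -> 'N'.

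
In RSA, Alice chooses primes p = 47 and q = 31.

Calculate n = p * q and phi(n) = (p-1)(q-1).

Step 1: n = p * q = 47 * 31 = 1457.
Step 2: phi(n) = (p-1)(q-1) = 46 * 30 = 1380.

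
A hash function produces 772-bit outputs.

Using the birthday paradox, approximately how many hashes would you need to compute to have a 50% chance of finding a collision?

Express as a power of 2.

Step 1: The birthday paradox gives collision probability ~50% after sqrt(2^n) = 2^(n/2) hashes.
Step 2: For 772-bit output: 2^(772/2) = 2^386.
Step 3: Approximately 2^386 hash computations needed.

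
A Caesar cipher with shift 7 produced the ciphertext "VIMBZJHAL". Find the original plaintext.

Step 1: Reverse the shift by subtracting 7 from each letter position.
  V (position 21) -> position (21-7) mod 26 = 14 -> O
  I (position 8) -> position (8-7) mod 26 = 1 -> B
  M (position 12) -> position (12-7) mod 26 = 5 -> F
  B (position 1) -> position (1-7) mod 26 = 20 -> U
  Z (position 25) -> position (25-7) mod 26 = 18 -> S
  J (position 9) -> position (9-7) mod 26 = 2 -> C
  H (position 7) -> position (7-7) mod 26 = 0 -> A
  A (position 0) -> position (0-7) mod 26 = 19 -> T
  L (position 11) -> position (11-7) mod 26 = 4 -> E
Decrypted message: OBFUSCATE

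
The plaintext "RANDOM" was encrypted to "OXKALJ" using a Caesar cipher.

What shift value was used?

Step 1: Compare first letters: R (position 17) -> O (position 14).
Step 2: Shift = (14 - 17) mod 26 = 23.
The shift value is 23.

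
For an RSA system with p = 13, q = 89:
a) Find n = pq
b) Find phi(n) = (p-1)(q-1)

Step 1: n = p * q = 13 * 89 = 1157.
Step 2: phi(n) = (p-1)(q-1) = 12 * 88 = 1056.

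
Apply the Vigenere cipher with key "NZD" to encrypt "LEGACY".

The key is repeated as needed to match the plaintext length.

Step 1: Repeat key to match plaintext length:
  Plaintext: LEGACY
  Key:       NZDNZD
Step 2: Encrypt each letter:
  L(11) + N(13) = (11+13) mod 26 = 24 = Y
  E(4) + Z(25) = (4+25) mod 26 = 3 = D
  G(6) + D(3) = (6+3) mod 26 = 9 = J
  A(0) + N(13) = (0+13) mod 26 = 13 = N
  C(2) + Z(25) = (2+25) mod 26 = 1 = B
  Y(24) + D(3) = (24+3) mod 26 = 1 = B
Ciphertext: YDJNBB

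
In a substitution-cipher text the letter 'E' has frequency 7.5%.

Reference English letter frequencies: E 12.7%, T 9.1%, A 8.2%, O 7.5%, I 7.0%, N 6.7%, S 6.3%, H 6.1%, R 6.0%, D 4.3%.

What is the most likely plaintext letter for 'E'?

Step 1: The observed frequency is 7.5%.
Step 2: Compare with English frequencies:
  E: 12.7% (difference: 5.2%)
  T: 9.1% (difference: 1.6%)
  A: 8.2% (difference: 0.7%)
  O: 7.5% (difference: 0.0%) <-- closest
  I: 7.0% (difference: 0.5%)
  N: 6.7% (difference: 0.8%)
  S: 6.3% (difference: 1.2%)
  H: 6.1% (difference: 1.4%)
  R: 6.0% (difference: 1.5%)
  D: 4.3% (difference: 3.2%)
Step 3: 'E' most likely represents 'O' (frequency 7.5%).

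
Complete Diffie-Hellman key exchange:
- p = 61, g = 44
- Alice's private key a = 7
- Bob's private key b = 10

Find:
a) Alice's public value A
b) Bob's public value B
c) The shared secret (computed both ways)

Step 1: A = g^a mod p = 44^7 mod 61 = 31.
Step 2: B = g^b mod p = 44^10 mod 61 = 14.
Step 3: Alice computes s = B^a mod p = 14^7 mod 61 = 14.
Step 4: Bob computes s = A^b mod p = 31^10 mod 61 = 14.
Both sides agree: shared secret = 14.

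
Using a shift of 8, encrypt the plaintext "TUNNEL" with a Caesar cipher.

Step 1: For each letter, shift forward by 8 positions (mod 26).
  T (position 19) -> position (19+8) mod 26 = 1 -> B
  U (position 20) -> position (20+8) mod 26 = 2 -> C
  N (position 13) -> position (13+8) mod 26 = 21 -> V
  N (position 13) -> position (13+8) mod 26 = 21 -> V
  E (position 4) -> position (4+8) mod 26 = 12 -> M
  L (position 11) -> position (11+8) mod 26 = 19 -> T
Result: BCVVMT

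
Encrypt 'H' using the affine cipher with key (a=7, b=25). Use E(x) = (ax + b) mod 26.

Step 1: Convert 'H' to number: x = 7.
Step 2: E(7) = (7 * 7 + 25) mod 26 = 74 mod 26 = 22.
Step 3: Convert 22 back to letter: W.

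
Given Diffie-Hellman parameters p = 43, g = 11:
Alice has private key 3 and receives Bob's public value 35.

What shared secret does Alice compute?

Step 1: s = B^a mod p = 35^3 mod 43.
  35^1 mod 43 = 35
  35^2 mod 43 = (35 * 35) mod 43 = 21
  35^3 mod 43 = (21 * 35) mod 43 = 4
Result: shared secret = 4.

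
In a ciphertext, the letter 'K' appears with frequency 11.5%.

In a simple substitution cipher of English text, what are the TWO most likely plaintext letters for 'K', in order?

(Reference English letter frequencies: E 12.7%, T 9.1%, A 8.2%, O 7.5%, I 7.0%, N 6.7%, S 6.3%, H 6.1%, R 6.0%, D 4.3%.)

Step 1: Observed frequency of 'K' is 11.5%.
Step 2: Compute distances to each reference frequency and sort:
  E (12.7%): difference = 1.2% <-- BEST
  T (9.1%): difference = 2.4% <-- RUNNER-UP
  A (8.2%): difference = 3.3%
  O (7.5%): difference = 4.0%
  I (7.0%): difference = 4.5%
Step 3: Most likely is 'E' (12.7%, diff 1.2%); second most likely is 'T' (9.1%, diff 2.4%).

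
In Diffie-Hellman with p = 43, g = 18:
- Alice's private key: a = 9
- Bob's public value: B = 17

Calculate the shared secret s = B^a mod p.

Step 1: s = B^a mod p = 17^9 mod 43.
  17^1 mod 43 = 17
  17^2 mod 43 = (17 * 17) mod 43 = 31
  17^3 mod 43 = (31 * 17) mod 43 = 11
  17^4 mod 43 = (11 * 17) mod 43 = 15
  17^5 mod 43 = (15 * 17) mod 43 = 40
  17^6 mod 43 = (40 * 17) mod 43 = 35
  17^7 mod 43 = (35 * 17) mod 43 = 36
  17^8 mod 43 = (36 * 17) mod 43 = 10
  17^9 mod 43 = (10 * 17) mod 43 = 41
Result: shared secret = 41.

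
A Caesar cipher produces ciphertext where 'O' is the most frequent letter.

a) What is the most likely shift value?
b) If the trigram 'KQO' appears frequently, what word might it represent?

Step 1: In English, 'E' is the most frequent letter (12.7%).
Step 2: The most frequent ciphertext letter is 'O' (position 14).
Step 3: Shift = (14 - 4) mod 26 = 10.
Step 4: Decrypt 'KQO' by shifting back 10:
  K -> A
  Q -> G
  O -> E
Step 5: 'KQO' decrypts to 'AGE'.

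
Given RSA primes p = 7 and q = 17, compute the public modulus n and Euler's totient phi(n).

Step 1: n = p * q = 7 * 17 = 119.
Step 2: phi(n) = (p-1)(q-1) = 6 * 16 = 96.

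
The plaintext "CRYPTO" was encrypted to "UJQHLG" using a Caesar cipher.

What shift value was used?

Step 1: Compare first letters: C (position 2) -> U (position 20).
Step 2: Shift = (20 - 2) mod 26 = 18.
The shift value is 18.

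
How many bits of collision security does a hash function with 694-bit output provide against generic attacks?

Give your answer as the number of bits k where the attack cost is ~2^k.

Step 1: The hash has a 694-bit output.
Step 2: Collision resistance means it should be infeasible to find any x != y with h(x) = h(y).
By the birthday bound, a generic collision search succeeds after about sqrt(2^694) = 2^(694/2) = 2^347 evaluations.
Step 3: Security level = 347 bits.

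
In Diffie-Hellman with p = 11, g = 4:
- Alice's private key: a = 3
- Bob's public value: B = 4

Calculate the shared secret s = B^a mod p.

Step 1: s = B^a mod p = 4^3 mod 11.
  4^1 mod 11 = 4
  4^2 mod 11 = (4 * 4) mod 11 = 5
  4^3 mod 11 = (5 * 4) mod 11 = 9
Result: shared secret = 9.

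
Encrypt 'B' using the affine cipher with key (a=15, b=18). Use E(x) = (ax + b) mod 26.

Step 1: Convert 'B' to number: x = 1.
Step 2: E(1) = (15 * 1 + 18) mod 26 = 33 mod 26 = 7.
Step 3: Convert 7 back to letter: H.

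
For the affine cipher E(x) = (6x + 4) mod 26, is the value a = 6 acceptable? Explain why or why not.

Step 1: Compute gcd(6, 26).
Step 2: gcd(6, 26) = 2.
Since gcd = 2 != 1, 6 shares a common factor with 26, so it cannot be used.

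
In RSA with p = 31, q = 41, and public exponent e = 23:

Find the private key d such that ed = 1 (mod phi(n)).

Step 1: n = 31 * 41 = 1271.
Step 2: phi(n) = 30 * 40 = 1200.
Step 3: Find d such that 23 * d = 1 (mod 1200).
Step 4: d = 23^(-1) mod 1200 = 887.
Verification: 23 * 887 = 20401 = 17 * 1200 + 1.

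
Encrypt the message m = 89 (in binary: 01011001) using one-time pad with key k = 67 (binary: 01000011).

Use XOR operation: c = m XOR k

Step 1: Write out the XOR operation bit by bit:
  Message: 01011001
  Key:     01000011
  XOR:     00011010
Step 2: Convert to decimal: 00011010 = 26.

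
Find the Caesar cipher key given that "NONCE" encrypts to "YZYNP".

Step 1: Compare first letters: N (position 13) -> Y (position 24).
Step 2: Shift = (24 - 13) mod 26 = 11.
The shift value is 11.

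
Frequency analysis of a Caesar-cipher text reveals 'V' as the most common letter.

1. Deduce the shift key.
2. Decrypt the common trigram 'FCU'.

Step 1: In English, 'E' is the most frequent letter (12.7%).
Step 2: The most frequent ciphertext letter is 'V' (position 21).
Step 3: Shift = (21 - 4) mod 26 = 17.
Step 4: Decrypt 'FCU' by shifting back 17:
  F -> O
  C -> L
  U -> D
Step 5: 'FCU' decrypts to 'OLD'.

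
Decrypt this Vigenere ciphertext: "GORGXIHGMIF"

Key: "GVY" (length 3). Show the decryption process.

Step 1: Key 'GVY' has length 3. Extended key: GVYGVYGVYGV
Step 2: Decrypt each position:
  G(6) - G(6) = 0 = A
  O(14) - V(21) = 19 = T
  R(17) - Y(24) = 19 = T
  G(6) - G(6) = 0 = A
  X(23) - V(21) = 2 = C
  I(8) - Y(24) = 10 = K
  H(7) - G(6) = 1 = B
  G(6) - V(21) = 11 = L
  M(12) - Y(24) = 14 = O
  I(8) - G(6) = 2 = C
  F(5) - V(21) = 10 = K
Plaintext: ATTACKBLOCK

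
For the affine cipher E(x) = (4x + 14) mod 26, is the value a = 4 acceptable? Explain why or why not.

Step 1: Compute gcd(4, 26).
Step 2: gcd(4, 26) = 2.
Since gcd = 2 != 1, 4 shares a common factor with 26, so it cannot be used.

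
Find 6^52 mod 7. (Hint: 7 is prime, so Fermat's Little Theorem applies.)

Step 1: Since 7 is prime, by Fermat's Little Theorem: 6^6 = 1 (mod 7).
Step 2: Reduce exponent: 52 mod 6 = 4.
Step 3: So 6^52 = 6^4 (mod 7).
Step 4: 6^4 mod 7 = 1.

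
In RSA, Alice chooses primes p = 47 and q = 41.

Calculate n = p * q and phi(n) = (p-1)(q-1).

Step 1: n = p * q = 47 * 41 = 1927.
Step 2: phi(n) = (p-1)(q-1) = 46 * 40 = 1840.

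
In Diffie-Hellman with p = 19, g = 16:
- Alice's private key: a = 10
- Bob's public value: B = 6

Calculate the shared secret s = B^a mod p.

Step 1: s = B^a mod p = 6^10 mod 19.
  6^1 mod 19 = 6
  6^2 mod 19 = (6 * 6) mod 19 = 17
  6^3 mod 19 = (17 * 6) mod 19 = 7
  6^4 mod 19 = (7 * 6) mod 19 = 4
  6^5 mod 19 = (4 * 6) mod 19 = 5
  6^6 mod 19 = (5 * 6) mod 19 = 11
  6^7 mod 19 = (11 * 6) mod 19 = 9
  6^8 mod 19 = (9 * 6) mod 19 = 16
  6^9 mod 19 = (16 * 6) mod 19 = 1
  6^10 mod 19 = (1 * 6) mod 19 = 6
Result: shared secret = 6.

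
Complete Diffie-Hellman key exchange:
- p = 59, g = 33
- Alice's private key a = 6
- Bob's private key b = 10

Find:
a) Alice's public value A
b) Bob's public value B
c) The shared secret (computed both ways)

Step 1: A = g^a mod p = 33^6 mod 59 = 36.
Step 2: B = g^b mod p = 33^10 mod 59 = 48.
Step 3: Alice computes s = B^a mod p = 48^6 mod 59 = 27.
Step 4: Bob computes s = A^b mod p = 36^10 mod 59 = 27.
Both sides agree: shared secret = 27.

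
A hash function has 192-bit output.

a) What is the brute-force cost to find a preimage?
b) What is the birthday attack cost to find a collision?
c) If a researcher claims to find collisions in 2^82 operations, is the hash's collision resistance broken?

Step 1: Preimage resistance requires brute-force of 2^192 operations.
Step 2: Collision resistance (birthday bound) = 2^(192/2) = 2^96.
Step 3: The claimed attack costs 2^82 operations.
Step 4: Since 2^82 < 2^96, the claimed attack beats the generic birthday bound, so collision resistance is broken.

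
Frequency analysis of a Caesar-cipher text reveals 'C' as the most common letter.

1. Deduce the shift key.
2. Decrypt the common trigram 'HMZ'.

Step 1: In English, 'E' is the most frequent letter (12.7%).
Step 2: The most frequent ciphertext letter is 'C' (position 2).
Step 3: Shift = (2 - 4) mod 26 = 24.
Step 4: Decrypt 'HMZ' by shifting back 24:
  H -> J
  M -> O
  Z -> B
Step 5: 'HMZ' decrypts to 'JOB'.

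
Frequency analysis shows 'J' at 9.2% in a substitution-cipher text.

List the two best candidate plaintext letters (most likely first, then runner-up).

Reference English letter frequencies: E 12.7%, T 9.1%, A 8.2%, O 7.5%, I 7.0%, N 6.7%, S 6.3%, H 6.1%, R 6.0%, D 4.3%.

Step 1: Observed frequency of 'J' is 9.2%.
Step 2: Compute distances to each reference frequency and sort:
  T (9.1%): difference = 0.1% <-- BEST
  A (8.2%): difference = 1.0% <-- RUNNER-UP
  O (7.5%): difference = 1.7%
  I (7.0%): difference = 2.2%
  N (6.7%): difference = 2.5%
Step 3: Most likely is 'T' (9.1%, diff 0.1%); second most likely is 'A' (8.2%, diff 1.0%).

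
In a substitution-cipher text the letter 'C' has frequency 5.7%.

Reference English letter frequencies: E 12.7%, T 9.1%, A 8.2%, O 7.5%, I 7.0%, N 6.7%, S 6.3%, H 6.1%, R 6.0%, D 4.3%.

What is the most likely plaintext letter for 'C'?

Step 1: The observed frequency is 5.7%.
Step 2: Compare with English frequencies:
  E: 12.7% (difference: 7.0%)
  T: 9.1% (difference: 3.4%)
  A: 8.2% (difference: 2.5%)
  O: 7.5% (difference: 1.8%)
  I: 7.0% (difference: 1.3%)
  N: 6.7% (difference: 1.0%)
  S: 6.3% (difference: 0.6%)
  H: 6.1% (difference: 0.4%)
  R: 6.0% (difference: 0.3%) <-- closest
  D: 4.3% (difference: 1.4%)
Step 3: 'C' most likely represents 'R' (frequency 6.0%).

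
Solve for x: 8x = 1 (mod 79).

Step 1: We need x such that 8 * x = 1 (mod 79).
Step 2: Using the extended Euclidean algorithm or trial:
  8 * 10 = 80 = 1 * 79 + 1.
Step 3: Since 80 mod 79 = 1, the inverse is x = 10.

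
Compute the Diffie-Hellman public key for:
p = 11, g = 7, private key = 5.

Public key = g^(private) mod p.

Step 1: A = g^a mod p = 7^5 mod 11.
  7^1 mod 11 = 7
  7^2 mod 11 = (7 * 7) mod 11 = 5
  7^3 mod 11 = (5 * 7) mod 11 = 2
  7^4 mod 11 = (2 * 7) mod 11 = 3
  7^5 mod 11 = (3 * 7) mod 11 = 10
Result: A = 10.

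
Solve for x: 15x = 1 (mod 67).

Step 1: We need x such that 15 * x = 1 (mod 67).
Step 2: Using the extended Euclidean algorithm or trial:
  15 * 9 = 135 = 2 * 67 + 1.
Step 3: Since 135 mod 67 = 1, the inverse is x = 9.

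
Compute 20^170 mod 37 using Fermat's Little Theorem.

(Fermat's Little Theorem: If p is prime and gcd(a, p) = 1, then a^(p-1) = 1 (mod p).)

Step 1: Since 37 is prime, by Fermat's Little Theorem: 20^36 = 1 (mod 37).
Step 2: Reduce exponent: 170 mod 36 = 26.
Step 3: So 20^170 = 20^26 (mod 37).
Step 4: 20^26 mod 37 = 4.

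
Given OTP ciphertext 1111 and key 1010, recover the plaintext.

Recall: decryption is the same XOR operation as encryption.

Step 1: XOR ciphertext with key:
  Ciphertext: 1111
  Key:        1010
  XOR:        0101
Step 2: Plaintext = 0101 = 5 in decimal.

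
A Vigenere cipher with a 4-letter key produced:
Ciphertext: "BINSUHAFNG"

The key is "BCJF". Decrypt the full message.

Step 1: Key 'BCJF' has length 4. Extended key: BCJFBCJFBC
Step 2: Decrypt each position:
  B(1) - B(1) = 0 = A
  I(8) - C(2) = 6 = G
  N(13) - J(9) = 4 = E
  S(18) - F(5) = 13 = N
  U(20) - B(1) = 19 = T
  H(7) - C(2) = 5 = F
  A(0) - J(9) = 17 = R
  F(5) - F(5) = 0 = A
  N(13) - B(1) = 12 = M
  G(6) - C(2) = 4 = E
Plaintext: AGENTFRAME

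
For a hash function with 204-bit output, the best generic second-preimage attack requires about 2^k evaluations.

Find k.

Step 1: The hash has a 204-bit output.
Step 2: Second-preimage resistance means: given a specific input x, it should be infeasible to find a different y with h(y) = h(x).
With a 204-bit output, a generic search for a second preimage costs about 2^204 evaluations (each trial matches the fixed target with probability 2^-204).
Step 3: Security level = 204 bits.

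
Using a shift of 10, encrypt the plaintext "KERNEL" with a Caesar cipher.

Step 1: For each letter, shift forward by 10 positions (mod 26).
  K (position 10) -> position (10+10) mod 26 = 20 -> U
  E (position 4) -> position (4+10) mod 26 = 14 -> O
  R (position 17) -> position (17+10) mod 26 = 1 -> B
  N (position 13) -> position (13+10) mod 26 = 23 -> X
  E (position 4) -> position (4+10) mod 26 = 14 -> O
  L (position 11) -> position (11+10) mod 26 = 21 -> V
Result: UOBXOV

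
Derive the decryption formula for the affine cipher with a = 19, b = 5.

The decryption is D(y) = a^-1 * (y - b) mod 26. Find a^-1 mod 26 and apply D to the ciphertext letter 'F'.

Step 1: Find a^-1, the modular inverse of 19 mod 26.
Step 2: We need 19 * a^-1 = 1 (mod 26).
Step 3: 19 * 11 = 209 = 8 * 26 + 1, so a^-1 = 11.
Step 4: D(y) = 11(y - 5) mod 26.
Step 5: Apply to 'F' (y = 5): D(5) = 11 * (5 - 5) mod 26 = 11 * 0 mod 26 = 0 -> 'A'.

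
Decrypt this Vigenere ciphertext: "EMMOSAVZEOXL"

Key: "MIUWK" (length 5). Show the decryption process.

Step 1: Key 'MIUWK' has length 5. Extended key: MIUWKMIUWKMI
Step 2: Decrypt each position:
  E(4) - M(12) = 18 = S
  M(12) - I(8) = 4 = E
  M(12) - U(20) = 18 = S
  O(14) - W(22) = 18 = S
  S(18) - K(10) = 8 = I
  A(0) - M(12) = 14 = O
  V(21) - I(8) = 13 = N
  Z(25) - U(20) = 5 = F
  E(4) - W(22) = 8 = I
  O(14) - K(10) = 4 = E
  X(23) - M(12) = 11 = L
  L(11) - I(8) = 3 = D
Plaintext: SESSIONFIELD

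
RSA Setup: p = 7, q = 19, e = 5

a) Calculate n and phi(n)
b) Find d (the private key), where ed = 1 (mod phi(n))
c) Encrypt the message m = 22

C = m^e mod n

Step 1: n = 7 * 19 = 133.
Step 2: phi(n) = (7-1)(19-1) = 6 * 18 = 108.
Step 3: Find d = 5^(-1) mod 108 = 65.
  Verify: 5 * 65 = 325 = 1 (mod 108).
Step 4: C = 22^5 mod 133 = 15.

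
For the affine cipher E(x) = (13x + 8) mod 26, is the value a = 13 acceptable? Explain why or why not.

Step 1: Compute gcd(13, 26).
Step 2: gcd(13, 26) = 13.
Since gcd = 13 != 1, 13 shares a common factor with 26, so it cannot be used.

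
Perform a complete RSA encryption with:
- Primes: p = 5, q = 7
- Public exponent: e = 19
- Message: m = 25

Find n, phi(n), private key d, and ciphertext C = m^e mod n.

Step 1: n = 5 * 7 = 35.
Step 2: phi(n) = (5-1)(7-1) = 4 * 6 = 24.
Step 3: Find d = 19^(-1) mod 24 = 19.
  Verify: 19 * 19 = 361 = 1 (mod 24).
Step 4: C = 25^19 mod 35 = 25.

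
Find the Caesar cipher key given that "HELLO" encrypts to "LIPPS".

Step 1: Compare first letters: H (position 7) -> L (position 11).
Step 2: Shift = (11 - 7) mod 26 = 4.
The shift value is 4.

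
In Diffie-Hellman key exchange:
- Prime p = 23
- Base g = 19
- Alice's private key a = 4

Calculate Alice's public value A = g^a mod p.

Step 1: A = g^a mod p = 19^4 mod 23.
  19^1 mod 23 = 19
  19^2 mod 23 = (19 * 19) mod 23 = 16
  19^3 mod 23 = (16 * 19) mod 23 = 5
  19^4 mod 23 = (5 * 19) mod 23 = 3
Result: A = 3.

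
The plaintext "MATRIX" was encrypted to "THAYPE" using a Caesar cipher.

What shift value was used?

Step 1: Compare first letters: M (position 12) -> T (position 19).
Step 2: Shift = (19 - 12) mod 26 = 7.
The shift value is 7.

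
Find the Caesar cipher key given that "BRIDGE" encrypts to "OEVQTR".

Step 1: Compare first letters: B (position 1) -> O (position 14).
Step 2: Shift = (14 - 1) mod 26 = 13.
The shift value is 13.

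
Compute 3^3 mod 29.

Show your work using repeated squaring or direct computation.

Step 1: Compute 3^3 mod 29 step by step, reducing modulo 29 at each step.
  3^1 mod 29 = 3
  3^2 mod 29 = (3 * 3) mod 29 = 9
  3^3 mod 29 = (9 * 3) mod 29 = 27
Step 2: Result = 27.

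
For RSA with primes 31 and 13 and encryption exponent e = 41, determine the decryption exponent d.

Step 1: n = 31 * 13 = 403.
Step 2: phi(n) = 30 * 12 = 360.
Step 3: Find d such that 41 * d = 1 (mod 360).
Step 4: d = 41^(-1) mod 360 = 281.
Verification: 41 * 281 = 11521 = 32 * 360 + 1.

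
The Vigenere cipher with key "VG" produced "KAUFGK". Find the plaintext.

Step 1: Extend key: VGVGVG
Step 2: Decrypt each letter (c - k) mod 26:
  K(10) - V(21) = (10-21) mod 26 = 15 = P
  A(0) - G(6) = (0-6) mod 26 = 20 = U
  U(20) - V(21) = (20-21) mod 26 = 25 = Z
  F(5) - G(6) = (5-6) mod 26 = 25 = Z
  G(6) - V(21) = (6-21) mod 26 = 11 = L
  K(10) - G(6) = (10-6) mod 26 = 4 = E
Plaintext: PUZZLE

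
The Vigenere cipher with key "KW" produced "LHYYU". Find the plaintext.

Step 1: Extend key: KWKWK
Step 2: Decrypt each letter (c - k) mod 26:
  L(11) - K(10) = (11-10) mod 26 = 1 = B
  H(7) - W(22) = (7-22) mod 26 = 11 = L
  Y(24) - K(10) = (24-10) mod 26 = 14 = O
  Y(24) - W(22) = (24-22) mod 26 = 2 = C
  U(20) - K(10) = (20-10) mod 26 = 10 = K
Plaintext: BLOCK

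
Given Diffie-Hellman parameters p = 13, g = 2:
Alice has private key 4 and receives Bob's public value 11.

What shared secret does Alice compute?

Step 1: s = B^a mod p = 11^4 mod 13.
  11^1 mod 13 = 11
  11^2 mod 13 = (11 * 11) mod 13 = 4
  11^3 mod 13 = (4 * 11) mod 13 = 5
  11^4 mod 13 = (5 * 11) mod 13 = 3
Result: shared secret = 3.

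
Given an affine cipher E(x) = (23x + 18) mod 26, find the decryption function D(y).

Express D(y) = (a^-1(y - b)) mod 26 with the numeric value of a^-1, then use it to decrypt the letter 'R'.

Step 1: Find a^-1, the modular inverse of 23 mod 26.
Step 2: We need 23 * a^-1 = 1 (mod 26).
Step 3: 23 * 17 = 391 = 15 * 26 + 1, so a^-1 = 17.
Step 4: D(y) = 17(y - 18) mod 26.
Step 5: Apply to 'R' (y = 17): D(17) = 17 * (17 - 18) mod 26 = 17 * -1 mod 26 = 9 -> 'J'.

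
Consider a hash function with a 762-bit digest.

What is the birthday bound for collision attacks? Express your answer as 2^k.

Step 1: The birthday paradox gives collision probability ~50% after sqrt(2^n) = 2^(n/2) hashes.
Step 2: For 762-bit output: 2^(762/2) = 2^381.
Step 3: Approximately 2^381 hash computations needed.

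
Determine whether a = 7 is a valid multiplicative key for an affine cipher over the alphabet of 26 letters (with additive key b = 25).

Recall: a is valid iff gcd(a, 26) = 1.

Step 1: Compute gcd(7, 26).
Step 2: gcd(7, 26) = 1.
Since gcd = 1, 7 is coprime with 26, so it is a valid key.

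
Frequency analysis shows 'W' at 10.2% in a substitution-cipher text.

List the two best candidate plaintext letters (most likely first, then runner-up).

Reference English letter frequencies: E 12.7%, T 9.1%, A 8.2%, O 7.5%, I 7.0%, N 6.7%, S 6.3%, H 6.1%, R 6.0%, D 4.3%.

Step 1: Observed frequency of 'W' is 10.2%.
Step 2: Compute distances to each reference frequency and sort:
  T (9.1%): difference = 1.1% <-- BEST
  A (8.2%): difference = 2.0% <-- RUNNER-UP
  E (12.7%): difference = 2.5%
  O (7.5%): difference = 2.7%
  I (7.0%): difference = 3.2%
Step 3: Most likely is 'T' (9.1%, diff 1.1%); second most likely is 'A' (8.2%, diff 2.0%).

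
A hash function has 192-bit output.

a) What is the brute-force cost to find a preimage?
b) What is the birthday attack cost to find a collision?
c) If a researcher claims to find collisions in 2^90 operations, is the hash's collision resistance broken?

Step 1: Preimage resistance requires brute-force of 2^192 operations.
Step 2: Collision resistance (birthday bound) = 2^(192/2) = 2^96.
Step 3: The claimed attack costs 2^90 operations.
Step 4: Since 2^90 < 2^96, the claimed attack beats the generic birthday bound, so collision resistance is broken.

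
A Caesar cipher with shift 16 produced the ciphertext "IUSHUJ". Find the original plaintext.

Step 1: Reverse the shift by subtracting 16 from each letter position.
  I (position 8) -> position (8-16) mod 26 = 18 -> S
  U (position 20) -> position (20-16) mod 26 = 4 -> E
  S (position 18) -> position (18-16) mod 26 = 2 -> C
  H (position 7) -> position (7-16) mod 26 = 17 -> R
  U (position 20) -> position (20-16) mod 26 = 4 -> E
  J (position 9) -> position (9-16) mod 26 = 19 -> T
Decrypted message: SECRET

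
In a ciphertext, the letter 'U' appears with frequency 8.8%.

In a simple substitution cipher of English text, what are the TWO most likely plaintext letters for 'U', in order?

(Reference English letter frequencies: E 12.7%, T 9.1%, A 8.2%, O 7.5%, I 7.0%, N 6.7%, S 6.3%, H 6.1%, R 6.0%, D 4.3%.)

Step 1: Observed frequency of 'U' is 8.8%.
Step 2: Compute distances to each reference frequency and sort:
  T (9.1%): difference = 0.3% <-- BEST
  A (8.2%): difference = 0.6% <-- RUNNER-UP
  O (7.5%): difference = 1.3%
  I (7.0%): difference = 1.8%
  N (6.7%): difference = 2.1%
Step 3: Most likely is 'T' (9.1%, diff 0.3%); second most likely is 'A' (8.2%, diff 0.6%).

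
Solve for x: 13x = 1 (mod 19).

Step 1: We need x such that 13 * x = 1 (mod 19).
Step 2: Using the extended Euclidean algorithm or trial:
  13 * 3 = 39 = 2 * 19 + 1.
Step 3: Since 39 mod 19 = 1, the inverse is x = 3.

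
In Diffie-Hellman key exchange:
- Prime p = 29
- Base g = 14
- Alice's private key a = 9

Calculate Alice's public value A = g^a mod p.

Step 1: A = g^a mod p = 14^9 mod 29.
  14^1 mod 29 = 14
  14^2 mod 29 = (14 * 14) mod 29 = 22
  14^3 mod 29 = (22 * 14) mod 29 = 18
  14^4 mod 29 = (18 * 14) mod 29 = 20
  14^5 mod 29 = (20 * 14) mod 29 = 19
  14^6 mod 29 = (19 * 14) mod 29 = 5
  14^7 mod 29 = (5 * 14) mod 29 = 12
  14^8 mod 29 = (12 * 14) mod 29 = 23
  14^9 mod 29 = (23 * 14) mod 29 = 3
Result: A = 3.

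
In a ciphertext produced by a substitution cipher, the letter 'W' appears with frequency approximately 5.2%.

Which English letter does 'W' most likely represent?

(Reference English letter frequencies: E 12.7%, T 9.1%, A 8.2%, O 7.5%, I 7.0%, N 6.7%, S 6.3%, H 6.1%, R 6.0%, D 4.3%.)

Step 1: The observed frequency is 5.2%.
Step 2: Compare with English frequencies:
  E: 12.7% (difference: 7.5%)
  T: 9.1% (difference: 3.9%)
  A: 8.2% (difference: 3.0%)
  O: 7.5% (difference: 2.3%)
  I: 7.0% (difference: 1.8%)
  N: 6.7% (difference: 1.5%)
  S: 6.3% (difference: 1.1%)
  H: 6.1% (difference: 0.9%)
  R: 6.0% (difference: 0.8%) <-- closest
  D: 4.3% (difference: 0.9%)
Step 3: 'W' most likely represents 'R' (frequency 6.0%).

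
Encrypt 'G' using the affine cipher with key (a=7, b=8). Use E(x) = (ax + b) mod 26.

Step 1: Convert 'G' to number: x = 6.
Step 2: E(6) = (7 * 6 + 8) mod 26 = 50 mod 26 = 24.
Step 3: Convert 24 back to letter: Y.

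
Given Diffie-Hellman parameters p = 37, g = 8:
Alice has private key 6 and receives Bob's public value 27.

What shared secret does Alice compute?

Step 1: s = B^a mod p = 27^6 mod 37.
  27^1 mod 37 = 27
  27^2 mod 37 = (27 * 27) mod 37 = 26
  27^3 mod 37 = (26 * 27) mod 37 = 36
  27^4 mod 37 = (36 * 27) mod 37 = 10
  27^5 mod 37 = (10 * 27) mod 37 = 11
  27^6 mod 37 = (11 * 27) mod 37 = 1
Result: shared secret = 1.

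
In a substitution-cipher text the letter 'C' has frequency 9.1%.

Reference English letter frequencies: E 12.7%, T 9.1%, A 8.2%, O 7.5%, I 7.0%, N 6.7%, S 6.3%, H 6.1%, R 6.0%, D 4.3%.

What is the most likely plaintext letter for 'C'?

Step 1: The observed frequency is 9.1%.
Step 2: Compare with English frequencies:
  E: 12.7% (difference: 3.6%)
  T: 9.1% (difference: 0.0%) <-- closest
  A: 8.2% (difference: 0.9%)
  O: 7.5% (difference: 1.6%)
  I: 7.0% (difference: 2.1%)
  N: 6.7% (difference: 2.4%)
  S: 6.3% (difference: 2.8%)
  H: 6.1% (difference: 3.0%)
  R: 6.0% (difference: 3.1%)
  D: 4.3% (difference: 4.8%)
Step 3: 'C' most likely represents 'T' (frequency 9.1%).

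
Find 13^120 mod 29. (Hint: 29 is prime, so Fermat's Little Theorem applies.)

Step 1: Since 29 is prime, by Fermat's Little Theorem: 13^28 = 1 (mod 29).
Step 2: Reduce exponent: 120 mod 28 = 8.
Step 3: So 13^120 = 13^8 (mod 29).
Step 4: 13^8 mod 29 = 16.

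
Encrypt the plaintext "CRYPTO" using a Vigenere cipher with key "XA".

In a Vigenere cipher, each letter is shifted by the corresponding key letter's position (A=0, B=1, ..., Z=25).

Step 1: Repeat key to match plaintext length:
  Plaintext: CRYPTO
  Key:       XAXAXA
Step 2: Encrypt each letter:
  C(2) + X(23) = (2+23) mod 26 = 25 = Z
  R(17) + A(0) = (17+0) mod 26 = 17 = R
  Y(24) + X(23) = (24+23) mod 26 = 21 = V
  P(15) + A(0) = (15+0) mod 26 = 15 = P
  T(19) + X(23) = (19+23) mod 26 = 16 = Q
  O(14) + A(0) = (14+0) mod 26 = 14 = O
Ciphertext: ZRVPQO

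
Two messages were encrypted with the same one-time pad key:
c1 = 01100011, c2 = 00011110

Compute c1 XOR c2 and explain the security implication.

Step 1: c1 XOR c2 = (m1 XOR k) XOR (m2 XOR k).
Step 2: By XOR associativity/commutativity: = m1 XOR m2 XOR k XOR k = m1 XOR m2.
Step 3: 01100011 XOR 00011110 = 01111101 = 125.
Step 4: The key cancels out! An attacker learns m1 XOR m2 = 125, revealing the relationship between plaintexts.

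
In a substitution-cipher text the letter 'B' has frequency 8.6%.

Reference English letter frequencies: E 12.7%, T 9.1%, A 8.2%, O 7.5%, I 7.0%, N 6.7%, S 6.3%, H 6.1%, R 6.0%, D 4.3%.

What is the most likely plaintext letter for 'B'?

Step 1: The observed frequency is 8.6%.
Step 2: Compare with English frequencies:
  E: 12.7% (difference: 4.1%)
  T: 9.1% (difference: 0.5%)
  A: 8.2% (difference: 0.4%) <-- closest
  O: 7.5% (difference: 1.1%)
  I: 7.0% (difference: 1.6%)
  N: 6.7% (difference: 1.9%)
  S: 6.3% (difference: 2.3%)
  H: 6.1% (difference: 2.5%)
  R: 6.0% (difference: 2.6%)
  D: 4.3% (difference: 4.3%)
Step 3: 'B' most likely represents 'A' (frequency 8.2%).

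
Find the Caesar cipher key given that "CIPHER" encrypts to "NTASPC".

Step 1: Compare first letters: C (position 2) -> N (position 13).
Step 2: Shift = (13 - 2) mod 26 = 11.
The shift value is 11.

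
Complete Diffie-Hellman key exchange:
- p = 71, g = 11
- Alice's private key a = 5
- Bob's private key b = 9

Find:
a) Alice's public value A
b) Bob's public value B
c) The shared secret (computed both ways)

Step 1: A = g^a mod p = 11^5 mod 71 = 23.
Step 2: B = g^b mod p = 11^9 mod 71 = 61.
Step 3: Alice computes s = B^a mod p = 61^5 mod 71 = 39.
Step 4: Bob computes s = A^b mod p = 23^9 mod 71 = 39.
Both sides agree: shared secret = 39.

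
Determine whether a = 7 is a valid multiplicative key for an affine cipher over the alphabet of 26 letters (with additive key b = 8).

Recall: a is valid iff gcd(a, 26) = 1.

Step 1: Compute gcd(7, 26).
Step 2: gcd(7, 26) = 1.
Since gcd = 1, 7 is coprime with 26, so it is a valid key.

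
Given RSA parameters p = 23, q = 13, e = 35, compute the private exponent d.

Step 1: n = 23 * 13 = 299.
Step 2: phi(n) = 22 * 12 = 264.
Step 3: Find d such that 35 * d = 1 (mod 264).
Step 4: d = 35^(-1) mod 264 = 83.
Verification: 35 * 83 = 2905 = 11 * 264 + 1.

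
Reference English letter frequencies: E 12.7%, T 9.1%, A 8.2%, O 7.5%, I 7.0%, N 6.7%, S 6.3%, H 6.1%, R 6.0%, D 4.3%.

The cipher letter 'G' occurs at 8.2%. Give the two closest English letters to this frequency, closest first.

Step 1: Observed frequency of 'G' is 8.2%.
Step 2: Compute distances to each reference frequency and sort:
  A (8.2%): difference = 0.0% <-- BEST
  O (7.5%): difference = 0.7% <-- RUNNER-UP
  T (9.1%): difference = 0.9%
  I (7.0%): difference = 1.2%
  N (6.7%): difference = 1.5%
Step 3: Most likely is 'A' (8.2%, diff 0.0%); second most likely is 'O' (7.5%, diff 0.7%).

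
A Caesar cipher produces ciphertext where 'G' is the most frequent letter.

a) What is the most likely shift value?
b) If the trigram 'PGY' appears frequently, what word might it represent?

Step 1: In English, 'E' is the most frequent letter (12.7%).
Step 2: The most frequent ciphertext letter is 'G' (position 6).
Step 3: Shift = (6 - 4) mod 26 = 2.
Step 4: Decrypt 'PGY' by shifting back 2:
  P -> N
  G -> E
  Y -> W
Step 5: 'PGY' decrypts to 'NEW'.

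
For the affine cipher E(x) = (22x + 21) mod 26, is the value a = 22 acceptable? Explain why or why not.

Step 1: Compute gcd(22, 26).
Step 2: gcd(22, 26) = 2.
Since gcd = 2 != 1, 22 shares a common factor with 26, so it cannot be used.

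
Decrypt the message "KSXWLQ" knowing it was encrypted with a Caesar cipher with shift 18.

Step 1: Reverse the shift by subtracting 18 from each letter position.
  K (position 10) -> position (10-18) mod 26 = 18 -> S
  S (position 18) -> position (18-18) mod 26 = 0 -> A
  X (position 23) -> position (23-18) mod 26 = 5 -> F
  W (position 22) -> position (22-18) mod 26 = 4 -> E
  L (position 11) -> position (11-18) mod 26 = 19 -> T
  Q (position 16) -> position (16-18) mod 26 = 24 -> Y
Decrypted message: SAFETY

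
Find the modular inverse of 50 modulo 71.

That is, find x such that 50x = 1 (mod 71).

Step 1: We need x such that 50 * x = 1 (mod 71).
Step 2: Using the extended Euclidean algorithm or trial:
  50 * 27 = 1350 = 19 * 71 + 1.
Step 3: Since 1350 mod 71 = 1, the inverse is x = 27.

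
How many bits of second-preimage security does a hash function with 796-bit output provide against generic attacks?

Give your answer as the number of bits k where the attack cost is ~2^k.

Step 1: The hash has a 796-bit output.
Step 2: Second-preimage resistance means: given a specific input x, it should be infeasible to find a different y with h(y) = h(x).
With a 796-bit output, a generic search for a second preimage costs about 2^796 evaluations (each trial matches the fixed target with probability 2^-796).
Step 3: Security level = 796 bits.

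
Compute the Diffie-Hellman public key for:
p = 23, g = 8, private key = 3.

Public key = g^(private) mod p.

Step 1: A = g^a mod p = 8^3 mod 23.
  8^1 mod 23 = 8
  8^2 mod 23 = (8 * 8) mod 23 = 18
  8^3 mod 23 = (18 * 8) mod 23 = 6
Result: A = 6.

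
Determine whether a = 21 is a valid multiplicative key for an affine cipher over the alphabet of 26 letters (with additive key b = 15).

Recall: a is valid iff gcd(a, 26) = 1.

Step 1: Compute gcd(21, 26).
Step 2: gcd(21, 26) = 1.
Since gcd = 1, 21 is coprime with 26, so it is a valid key.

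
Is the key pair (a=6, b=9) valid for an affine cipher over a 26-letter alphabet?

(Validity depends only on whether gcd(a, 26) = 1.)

Step 1: Compute gcd(6, 26).
Step 2: gcd(6, 26) = 2.
Since gcd = 2 != 1, 6 shares a common factor with 26, so it cannot be used.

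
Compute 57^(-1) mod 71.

Step 1: We need x such that 57 * x = 1 (mod 71).
Step 2: Using the extended Euclidean algorithm or trial:
  57 * 5 = 285 = 4 * 71 + 1.
Step 3: Since 285 mod 71 = 1, the inverse is x = 5.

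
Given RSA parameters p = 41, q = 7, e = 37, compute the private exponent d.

Step 1: n = 41 * 7 = 287.
Step 2: phi(n) = 40 * 6 = 240.
Step 3: Find d such that 37 * d = 1 (mod 240).
Step 4: d = 37^(-1) mod 240 = 13.
Verification: 37 * 13 = 481 = 2 * 240 + 1.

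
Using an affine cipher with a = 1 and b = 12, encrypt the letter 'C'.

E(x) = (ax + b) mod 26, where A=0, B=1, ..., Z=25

Step 1: Convert 'C' to number: x = 2.
Step 2: E(2) = (1 * 2 + 12) mod 26 = 14 mod 26 = 14.
Step 3: Convert 14 back to letter: O.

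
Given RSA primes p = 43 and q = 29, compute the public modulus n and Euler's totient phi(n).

Step 1: n = p * q = 43 * 29 = 1247.
Step 2: phi(n) = (p-1)(q-1) = 42 * 28 = 1176.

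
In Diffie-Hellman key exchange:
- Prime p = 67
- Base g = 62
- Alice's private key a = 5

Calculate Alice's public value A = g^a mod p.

Step 1: A = g^a mod p = 62^5 mod 67.
  62^1 mod 67 = 62
  62^2 mod 67 = (62 * 62) mod 67 = 25
  62^3 mod 67 = (25 * 62) mod 67 = 9
  62^4 mod 67 = (9 * 62) mod 67 = 22
  62^5 mod 67 = (22 * 62) mod 67 = 24
Result: A = 24.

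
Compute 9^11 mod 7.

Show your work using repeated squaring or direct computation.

Step 1: Compute 9^11 mod 7 step by step, reducing modulo 7 at each step.
  9^1 mod 7 = 2
  9^2 mod 7 = (2 * 9) mod 7 = 4
  9^3 mod 7 = (4 * 9) mod 7 = 1
  9^4 mod 7 = (1 * 9) mod 7 = 2
  9^5 mod 7 = (2 * 9) mod 7 = 4
  9^6 mod 7 = (4 * 9) mod 7 = 1
  9^7 mod 7 = (1 * 9) mod 7 = 2
  9^8 mod 7 = (2 * 9) mod 7 = 4
  9^9 mod 7 = (4 * 9) mod 7 = 1
  9^10 mod 7 = (1 * 9) mod 7 = 2
  9^11 mod 7 = (2 * 9) mod 7 = 4
Step 2: Result = 4.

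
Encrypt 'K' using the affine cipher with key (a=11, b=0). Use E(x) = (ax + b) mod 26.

Step 1: Convert 'K' to number: x = 10.
Step 2: E(10) = (11 * 10 + 0) mod 26 = 110 mod 26 = 6.
Step 3: Convert 6 back to letter: G.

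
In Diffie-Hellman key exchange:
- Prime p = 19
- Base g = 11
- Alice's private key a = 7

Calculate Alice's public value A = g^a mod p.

Step 1: A = g^a mod p = 11^7 mod 19.
  11^1 mod 19 = 11
  11^2 mod 19 = (11 * 11) mod 19 = 7
  11^3 mod 19 = (7 * 11) mod 19 = 1
  11^4 mod 19 = (1 * 11) mod 19 = 11
  11^5 mod 19 = (11 * 11) mod 19 = 7
  11^6 mod 19 = (7 * 11) mod 19 = 1
  11^7 mod 19 = (1 * 11) mod 19 = 11
Result: A = 11.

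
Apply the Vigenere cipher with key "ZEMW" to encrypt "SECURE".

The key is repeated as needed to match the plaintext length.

Step 1: Repeat key to match plaintext length:
  Plaintext: SECURE
  Key:       ZEMWZE
Step 2: Encrypt each letter:
  S(18) + Z(25) = (18+25) mod 26 = 17 = R
  E(4) + E(4) = (4+4) mod 26 = 8 = I
  C(2) + M(12) = (2+12) mod 26 = 14 = O
  U(20) + W(22) = (20+22) mod 26 = 16 = Q
  R(17) + Z(25) = (17+25) mod 26 = 16 = Q
  E(4) + E(4) = (4+4) mod 26 = 8 = I
Ciphertext: RIOQQI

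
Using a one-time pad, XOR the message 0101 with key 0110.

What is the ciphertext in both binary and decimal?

Step 1: Write out the XOR operation bit by bit:
  Message: 0101
  Key:     0110
  XOR:     0011
Step 2: Convert to decimal: 0011 = 3.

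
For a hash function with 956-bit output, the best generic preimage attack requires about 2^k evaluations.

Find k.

Step 1: The hash has a 956-bit output.
Step 2: Preimage resistance means: given a digest h(x), it should be infeasible to find any input that hashes to it.
With a 956-bit output there are 2^956 possible digests, so a generic brute-force preimage search costs about 2^956 evaluations.
Step 3: Security level = 956 bits.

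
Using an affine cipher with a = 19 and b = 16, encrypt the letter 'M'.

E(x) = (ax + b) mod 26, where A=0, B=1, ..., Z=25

Step 1: Convert 'M' to number: x = 12.
Step 2: E(12) = (19 * 12 + 16) mod 26 = 244 mod 26 = 10.
Step 3: Convert 10 back to letter: K.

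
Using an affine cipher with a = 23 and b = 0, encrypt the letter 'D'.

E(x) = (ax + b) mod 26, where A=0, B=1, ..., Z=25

Step 1: Convert 'D' to number: x = 3.
Step 2: E(3) = (23 * 3 + 0) mod 26 = 69 mod 26 = 17.
Step 3: Convert 17 back to letter: R.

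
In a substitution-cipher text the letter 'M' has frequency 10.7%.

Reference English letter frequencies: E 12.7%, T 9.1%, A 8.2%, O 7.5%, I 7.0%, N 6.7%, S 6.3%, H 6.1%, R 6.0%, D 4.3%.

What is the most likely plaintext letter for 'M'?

Step 1: The observed frequency is 10.7%.
Step 2: Compare with English frequencies:
  E: 12.7% (difference: 2.0%)
  T: 9.1% (difference: 1.6%) <-- closest
  A: 8.2% (difference: 2.5%)
  O: 7.5% (difference: 3.2%)
  I: 7.0% (difference: 3.7%)
  N: 6.7% (difference: 4.0%)
  S: 6.3% (difference: 4.4%)
  H: 6.1% (difference: 4.6%)
  R: 6.0% (difference: 4.7%)
  D: 4.3% (difference: 6.4%)
Step 3: 'M' most likely represents 'T' (frequency 9.1%).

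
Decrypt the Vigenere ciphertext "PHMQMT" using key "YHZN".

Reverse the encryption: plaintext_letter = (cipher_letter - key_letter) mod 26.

Step 1: Extend key: YHZNYH
Step 2: Decrypt each letter (c - k) mod 26:
  P(15) - Y(24) = (15-24) mod 26 = 17 = R
  H(7) - H(7) = (7-7) mod 26 = 0 = A
  M(12) - Z(25) = (12-25) mod 26 = 13 = N
  Q(16) - N(13) = (16-13) mod 26 = 3 = D
  M(12) - Y(24) = (12-24) mod 26 = 14 = O
  T(19) - H(7) = (19-7) mod 26 = 12 = M
Plaintext: RANDOM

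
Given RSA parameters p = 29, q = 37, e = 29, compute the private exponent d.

Step 1: n = 29 * 37 = 1073.
Step 2: phi(n) = 28 * 36 = 1008.
Step 3: Find d such that 29 * d = 1 (mod 1008).
Step 4: d = 29^(-1) mod 1008 = 869.
Verification: 29 * 869 = 25201 = 25 * 1008 + 1.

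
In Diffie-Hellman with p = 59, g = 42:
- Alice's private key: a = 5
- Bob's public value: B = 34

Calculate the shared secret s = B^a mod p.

Step 1: s = B^a mod p = 34^5 mod 59.
  34^1 mod 59 = 34
  34^2 mod 59 = (34 * 34) mod 59 = 35
  34^3 mod 59 = (35 * 34) mod 59 = 10
  34^4 mod 59 = (10 * 34) mod 59 = 45
  34^5 mod 59 = (45 * 34) mod 59 = 55
Result: shared secret = 55.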